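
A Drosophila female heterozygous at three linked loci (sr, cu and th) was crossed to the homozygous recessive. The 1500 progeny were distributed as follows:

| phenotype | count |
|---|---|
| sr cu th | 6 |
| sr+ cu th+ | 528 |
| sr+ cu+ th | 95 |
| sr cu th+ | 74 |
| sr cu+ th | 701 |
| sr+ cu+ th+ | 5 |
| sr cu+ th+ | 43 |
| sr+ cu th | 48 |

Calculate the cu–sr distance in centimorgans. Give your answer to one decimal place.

The two most frequent reciprocal classes, sr+ cu th+ and sr cu+ th, are the parental types, so the F1 was sr+ cu th+ / sr cu+ th.
The two rarest classes, sr+ cu+ th+ and sr cu th, are the double crossovers. Comparing them with the parentals, only the cu allele has switched, so cu is the middle locus and the order is th – cu – sr.
Crossovers in the cu–sr interval produce the single-crossover classes sr cu th+ and sr+ cu+ th (74 + 95 = 169) plus the double crossovers (11).
RF(cu–sr) = (169 + 11) / 1500 = 180/1500 = 0.1200 → 12.0 centimorgans.

12.0 centimorgans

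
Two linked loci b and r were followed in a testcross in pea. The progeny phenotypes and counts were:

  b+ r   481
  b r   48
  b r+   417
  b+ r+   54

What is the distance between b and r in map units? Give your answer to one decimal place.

The two most frequent classes, b+ r (481) and b r+ (417), are the parental types, so the F1 was b+ r / b r+.
The recombinant classes are b+ r+ and b r: 54 + 48 = 102.
Recombination frequency = 102/1000 = 0.1020 ≈ 10.2%, i.e. 10.2 map units.

10.2 map units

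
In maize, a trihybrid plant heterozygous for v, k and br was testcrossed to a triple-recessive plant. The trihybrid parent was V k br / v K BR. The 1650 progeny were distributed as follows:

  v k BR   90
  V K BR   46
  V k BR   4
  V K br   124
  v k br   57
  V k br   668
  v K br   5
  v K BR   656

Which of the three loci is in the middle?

br

The two rarest classes, V k BR and v K br, are the double crossovers. Comparing them with the parentals, only the br allele has switched, so br is the middle locus and the order is k – br – v.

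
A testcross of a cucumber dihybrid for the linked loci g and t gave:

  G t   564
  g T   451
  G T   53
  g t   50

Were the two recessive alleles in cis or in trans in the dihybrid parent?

trans

The two most frequent classes are G t (564) and g T (451); these are the parental (non-recombinant) types.
So the F1 carried G t on one chromosome and g T on the other — the recessive alleles are on opposite chromosomes (trans / repulsion).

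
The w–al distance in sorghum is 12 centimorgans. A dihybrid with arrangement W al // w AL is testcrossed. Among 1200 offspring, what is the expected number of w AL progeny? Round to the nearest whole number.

528

A map distance of 12 centimorgans corresponds to a recombination frequency of 0.120.
The F1 is W al / w AL, so w AL is a parental gamete class with expected frequency (1 − r)/2 = 0.880/2 = 0.4400.
Expected number = 0.4400 × 1200 = 528.00 ≈ 528.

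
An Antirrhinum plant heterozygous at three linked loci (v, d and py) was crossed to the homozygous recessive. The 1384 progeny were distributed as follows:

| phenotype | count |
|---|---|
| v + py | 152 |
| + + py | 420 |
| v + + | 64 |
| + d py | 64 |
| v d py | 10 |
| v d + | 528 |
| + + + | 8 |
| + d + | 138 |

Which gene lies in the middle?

The two most frequent reciprocal classes, v d + and + + py, are the parental types, so the F1 was v d + / + + py.
The two rarest classes, v d py and + + +, are the double crossovers. Comparing them with the parentals, only the py allele has switched, so py is the middle locus and the order is v – py – d.

py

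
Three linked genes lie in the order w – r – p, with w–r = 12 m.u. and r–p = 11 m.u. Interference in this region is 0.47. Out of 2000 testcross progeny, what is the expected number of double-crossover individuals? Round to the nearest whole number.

14

Map distances give recombination frequencies of 0.120 and 0.110 for the two intervals.
With interference 0.47 (so coincidence = 0.53), expected double-crossover frequency = 0.120 × 0.110 × 0.53 = 0.00700.
Expected number = 0.00700 × 2000 = 13.99 ≈ 14.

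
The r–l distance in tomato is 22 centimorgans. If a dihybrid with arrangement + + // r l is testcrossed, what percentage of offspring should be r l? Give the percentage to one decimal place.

39.0%

A map distance of 22 centimorgans corresponds to a recombination frequency of 0.220.
The F1 is + + / r l, so r l is a parental gamete class with expected frequency (1 − r)/2 = 0.780/2 = 0.3900.
That is 0.3900 = 39.0% of the progeny.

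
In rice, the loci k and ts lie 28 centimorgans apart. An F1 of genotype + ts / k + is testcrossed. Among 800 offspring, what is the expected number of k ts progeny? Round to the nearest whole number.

A map distance of 28 centimorgans corresponds to a recombination frequency of 0.280.
The F1 is + ts / k +, so k ts is a recombinant gamete class with expected frequency r/2 = 0.280/2 = 0.1400.
Expected number = 0.1400 × 800 = 112.00 ≈ 112.

112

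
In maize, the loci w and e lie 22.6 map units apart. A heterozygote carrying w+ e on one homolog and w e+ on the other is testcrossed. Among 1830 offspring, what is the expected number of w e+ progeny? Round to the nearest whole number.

708

A map distance of 22.6 map units corresponds to a recombination frequency of 0.226.
The F1 is w+ e / w e+, so w e+ is a parental gamete class with expected frequency (1 − r)/2 = 0.774/2 = 0.3870.
Expected number = 0.3870 × 1830 = 708.21 ≈ 708.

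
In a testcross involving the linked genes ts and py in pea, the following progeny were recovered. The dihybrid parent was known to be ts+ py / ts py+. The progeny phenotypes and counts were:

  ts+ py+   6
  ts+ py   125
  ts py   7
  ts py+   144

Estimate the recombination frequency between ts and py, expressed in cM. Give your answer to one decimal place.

The recombinant classes are ts+ py+ and ts py: 6 + 7 = 13.
Recombination frequency = 13/282 = 0.0461 ≈ 4.6%, i.e. 4.6 cM.

4.6 cM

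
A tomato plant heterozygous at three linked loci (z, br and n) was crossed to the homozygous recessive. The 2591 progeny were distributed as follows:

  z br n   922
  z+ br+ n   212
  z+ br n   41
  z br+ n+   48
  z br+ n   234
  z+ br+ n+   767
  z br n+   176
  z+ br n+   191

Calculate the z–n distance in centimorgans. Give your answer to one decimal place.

18.4 centimorgans

The two most frequent reciprocal classes, z br n and z+ br+ n+, are the parental types, so the F1 was z br n / z+ br+ n+.
The two rarest classes, z+ br n and z br+ n+, are the double crossovers. Comparing them with the parentals, only the z allele has switched, so z is the middle locus and the order is n – z – br.
Crossovers in the n–z interval produce the single-crossover classes z br n+ and z+ br+ n (176 + 212 = 388) plus the double crossovers (89).
RF(n–z) = (388 + 89) / 2591 = 477/2591 = 0.1841 → 18.4 centimorgans.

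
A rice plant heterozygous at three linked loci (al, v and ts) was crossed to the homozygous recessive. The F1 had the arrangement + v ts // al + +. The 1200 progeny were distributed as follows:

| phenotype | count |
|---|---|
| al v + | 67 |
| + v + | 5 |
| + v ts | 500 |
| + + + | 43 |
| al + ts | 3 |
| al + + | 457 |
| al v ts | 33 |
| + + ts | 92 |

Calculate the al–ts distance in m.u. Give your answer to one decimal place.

The two rarest classes, + v + and al + ts, are the double crossovers. Comparing them with the parentals, only the ts allele has switched, so ts is the middle locus and the order is al – ts – v.
Crossovers in the al–ts interval produce the single-crossover classes al v ts and + + + (33 + 43 = 76) plus the double crossovers (8).
RF(al–ts) = (76 + 8) / 1200 = 84/1200 = 0.0700 → 7.0 m.u.

7.0 m.u.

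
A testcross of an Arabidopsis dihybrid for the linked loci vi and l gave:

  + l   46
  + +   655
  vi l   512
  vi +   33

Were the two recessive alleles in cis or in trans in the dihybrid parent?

cis

The two most frequent classes are + + (655) and vi l (512); these are the parental (non-recombinant) types.
So the F1 carried + + on one chromosome and vi l on the other — the recessive alleles are on the same chromosome (cis / coupling).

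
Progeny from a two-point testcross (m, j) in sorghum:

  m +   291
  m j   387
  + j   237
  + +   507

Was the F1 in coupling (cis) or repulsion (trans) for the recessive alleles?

cis

The two most frequent classes are + + (507) and m j (387); these are the parental (non-recombinant) types.
So the F1 carried + + on one chromosome and m j on the other — the recessive alleles are on the same chromosome (cis / coupling).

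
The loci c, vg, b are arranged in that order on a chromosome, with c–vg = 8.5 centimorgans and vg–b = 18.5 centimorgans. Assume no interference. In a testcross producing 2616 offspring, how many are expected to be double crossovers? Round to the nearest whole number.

41

Map distances give recombination frequencies of 0.085 and 0.185 for the two intervals.
With no interference, expected double-crossover frequency = 0.085 × 0.185 = 0.01572.
Expected number = 0.01572 × 2616 = 41.14 ≈ 41.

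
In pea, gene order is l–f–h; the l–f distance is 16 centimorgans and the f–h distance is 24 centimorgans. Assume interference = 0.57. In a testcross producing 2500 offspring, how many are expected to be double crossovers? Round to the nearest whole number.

Map distances give recombination frequencies of 0.160 and 0.240 for the two intervals.
With interference 0.57 (so coincidence = 0.43), expected double-crossover frequency = 0.160 × 0.240 × 0.43 = 0.01651.
Expected number = 0.01651 × 2500 = 41.28 ≈ 41.

41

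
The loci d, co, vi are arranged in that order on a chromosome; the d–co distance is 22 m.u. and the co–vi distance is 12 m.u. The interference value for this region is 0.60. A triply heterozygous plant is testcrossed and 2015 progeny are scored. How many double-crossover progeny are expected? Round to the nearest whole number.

Map distances give recombination frequencies of 0.220 and 0.120 for the two intervals.
With interference 0.60 (so coincidence = 0.40), expected double-crossover frequency = 0.220 × 0.120 × 0.40 = 0.01056.
Expected number = 0.01056 × 2015 = 21.28 ≈ 21.

21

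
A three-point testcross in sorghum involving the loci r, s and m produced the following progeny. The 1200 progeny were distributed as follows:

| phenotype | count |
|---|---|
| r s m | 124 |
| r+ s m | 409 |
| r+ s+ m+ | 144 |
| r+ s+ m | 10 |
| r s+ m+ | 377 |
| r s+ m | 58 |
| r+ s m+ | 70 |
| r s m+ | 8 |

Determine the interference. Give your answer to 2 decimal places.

0.48

The two most frequent reciprocal classes, r s+ m+ and r+ s m, are the parental types, so the F1 was r s+ m+ / r+ s m.
The two rarest classes, r s m+ and r+ s+ m, are the double crossovers. Comparing them with the parentals, only the s allele has switched, so s is the middle locus and the order is r – s – m.
r–s: (268 + 18)/1200 = 0.2383; s–m: (128 + 18)/1200 = 0.1217.
Expected DCO frequency = 0.2383 × 0.1217 ≈ 0.02900; observed = 18/1200 ≈ 0.01500.
Coefficient of coincidence = 0.01500/0.02900 ≈ 0.52; interference = 1 − 0.52 = 0.48.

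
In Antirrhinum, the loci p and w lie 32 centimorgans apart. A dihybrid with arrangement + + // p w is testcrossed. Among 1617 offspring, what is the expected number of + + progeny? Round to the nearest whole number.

550

A map distance of 32 centimorgans corresponds to a recombination frequency of 0.320.
The F1 is + + / p w, so + + is a parental gamete class with expected frequency (1 − r)/2 = 0.680/2 = 0.3400.
Expected number = 0.3400 × 1617 = 549.78 ≈ 550.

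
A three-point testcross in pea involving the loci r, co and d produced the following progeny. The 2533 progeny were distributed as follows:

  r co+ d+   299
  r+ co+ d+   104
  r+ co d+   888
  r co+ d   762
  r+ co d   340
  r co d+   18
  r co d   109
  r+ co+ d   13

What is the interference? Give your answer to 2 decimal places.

0.52

The two most frequent reciprocal classes, r co+ d and r+ co d+, are the parental types, so the F1 was r co+ d / r+ co d+.
The two rarest classes, r+ co+ d and r co d+, are the double crossovers. Comparing them with the parentals, only the r allele has switched, so r is the middle locus and the order is d – r – co.
d–r: (639 + 31)/2533 = 0.2645; r–co: (213 + 31)/2533 = 0.0963.
Expected DCO frequency = 0.2645 × 0.0963 ≈ 0.02547; observed = 31/2533 ≈ 0.01224.
Coefficient of coincidence = 0.01224/0.02547 ≈ 0.48; interference = 1 − 0.48 = 0.52.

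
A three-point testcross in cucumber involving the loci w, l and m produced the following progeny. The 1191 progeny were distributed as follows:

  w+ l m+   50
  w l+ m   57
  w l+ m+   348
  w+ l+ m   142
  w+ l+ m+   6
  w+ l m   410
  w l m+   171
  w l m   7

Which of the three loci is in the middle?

w

The two most frequent reciprocal classes, w+ l m and w l+ m+, are the parental types, so the F1 was w+ l m / w l+ m+.
The two rarest classes, w l m and w+ l+ m+, are the double crossovers. Comparing them with the parentals, only the w allele has switched, so w is the middle locus and the order is l – w – m.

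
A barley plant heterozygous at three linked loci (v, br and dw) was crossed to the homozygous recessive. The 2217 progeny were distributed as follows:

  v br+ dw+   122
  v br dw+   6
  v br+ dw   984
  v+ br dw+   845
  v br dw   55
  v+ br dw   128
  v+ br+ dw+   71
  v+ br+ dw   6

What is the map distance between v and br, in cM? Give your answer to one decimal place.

The two most frequent reciprocal classes, v+ br dw+ and v br+ dw, are the parental types, so the F1 was v+ br dw+ / v br+ dw.
The two rarest classes, v br dw+ and v+ br+ dw, are the double crossovers. Comparing them with the parentals, only the v allele has switched, so v is the middle locus and the order is br – v – dw.
Crossovers in the br–v interval produce the single-crossover classes v+ br+ dw+ and v br dw (71 + 55 = 126) plus the double crossovers (12).
RF(br–v) = (126 + 12) / 2217 = 138/2217 = 0.0622 → 6.2 cM.

6.2 cM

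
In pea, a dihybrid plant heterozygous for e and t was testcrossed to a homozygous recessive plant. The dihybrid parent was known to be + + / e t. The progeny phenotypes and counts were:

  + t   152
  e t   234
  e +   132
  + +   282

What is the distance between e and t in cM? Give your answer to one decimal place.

The recombinant classes are + t and e +: 152 + 132 = 284.
Recombination frequency = 284/800 = 0.3550 ≈ 35.5%, i.e. 35.5 cM.

35.5 cM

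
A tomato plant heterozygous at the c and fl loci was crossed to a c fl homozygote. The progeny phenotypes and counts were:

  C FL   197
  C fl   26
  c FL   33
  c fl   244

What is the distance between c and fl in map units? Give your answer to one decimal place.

11.8 map units

The two most frequent classes, C FL (197) and c fl (244), are the parental types, so the F1 was C FL / c fl.
The recombinant classes are C fl and c FL: 26 + 33 = 59.
Recombination frequency = 59/500 = 0.1180 ≈ 11.8%, i.e. 11.8 map units.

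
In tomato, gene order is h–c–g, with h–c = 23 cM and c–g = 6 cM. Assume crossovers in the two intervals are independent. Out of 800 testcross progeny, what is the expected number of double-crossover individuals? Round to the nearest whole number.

Map distances give recombination frequencies of 0.230 and 0.060 for the two intervals.
With no interference, expected double-crossover frequency = 0.230 × 0.060 = 0.01380.
Expected number = 0.01380 × 800 = 11.04 ≈ 11.

11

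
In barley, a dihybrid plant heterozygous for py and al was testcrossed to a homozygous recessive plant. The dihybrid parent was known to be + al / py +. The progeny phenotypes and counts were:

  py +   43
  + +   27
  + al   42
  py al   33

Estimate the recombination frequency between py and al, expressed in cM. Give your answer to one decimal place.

41.4 cM

The recombinant classes are + + and py al: 27 + 33 = 60.
Recombination frequency = 60/145 = 0.4138 ≈ 41.4%, i.e. 41.4 cM.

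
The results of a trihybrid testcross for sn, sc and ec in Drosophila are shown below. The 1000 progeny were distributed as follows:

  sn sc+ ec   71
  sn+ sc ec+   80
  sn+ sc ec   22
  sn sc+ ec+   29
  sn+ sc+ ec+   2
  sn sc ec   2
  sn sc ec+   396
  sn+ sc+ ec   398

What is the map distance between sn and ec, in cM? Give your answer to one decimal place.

The two most frequent reciprocal classes, sn+ sc+ ec and sn sc ec+, are the parental types, so the F1 was sn+ sc+ ec / sn sc ec+.
The two rarest classes, sn+ sc+ ec+ and sn sc ec, are the double crossovers. Comparing them with the parentals, only the ec allele has switched, so ec is the middle locus and the order is sc – ec – sn.
Crossovers in the ec–sn interval produce the single-crossover classes sn sc+ ec and sn+ sc ec+ (71 + 80 = 151) plus the double crossovers (4).
RF(ec–sn) = (151 + 4) / 1000 = 155/1000 = 0.1550 → 15.5 cM.

15.5 cM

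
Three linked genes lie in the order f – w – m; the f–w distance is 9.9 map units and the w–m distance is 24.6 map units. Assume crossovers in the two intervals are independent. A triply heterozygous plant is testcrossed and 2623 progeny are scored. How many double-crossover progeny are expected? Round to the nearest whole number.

Map distances give recombination frequencies of 0.099 and 0.246 for the two intervals.
With no interference, expected double-crossover frequency = 0.099 × 0.246 = 0.02435.
Expected number = 0.02435 × 2623 = 63.88 ≈ 64.

64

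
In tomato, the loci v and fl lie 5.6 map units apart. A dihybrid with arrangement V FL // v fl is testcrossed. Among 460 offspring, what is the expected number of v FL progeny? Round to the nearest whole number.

13

A map distance of 5.6 map units corresponds to a recombination frequency of 0.056.
The F1 is V FL / v fl, so v FL is a recombinant gamete class with expected frequency r/2 = 0.056/2 = 0.0280.
Expected number = 0.0280 × 460 = 12.88 ≈ 13.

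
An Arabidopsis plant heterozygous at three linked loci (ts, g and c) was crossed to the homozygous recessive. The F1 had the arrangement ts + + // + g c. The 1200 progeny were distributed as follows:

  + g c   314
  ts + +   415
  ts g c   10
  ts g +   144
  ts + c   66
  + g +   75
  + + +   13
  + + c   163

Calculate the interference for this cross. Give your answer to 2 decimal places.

0.49

The two rarest classes, + + + and ts g c, are the double crossovers. Comparing them with the parentals, only the ts allele has switched, so ts is the middle locus and the order is c – ts – g.
c–ts: (141 + 23)/1200 = 0.1367; ts–g: (307 + 23)/1200 = 0.2750.
Expected DCO frequency = 0.1367 × 0.2750 ≈ 0.03759; observed = 23/1200 ≈ 0.01917.
Coefficient of coincidence = 0.01917/0.03759 ≈ 0.51; interference = 1 − 0.51 = 0.49.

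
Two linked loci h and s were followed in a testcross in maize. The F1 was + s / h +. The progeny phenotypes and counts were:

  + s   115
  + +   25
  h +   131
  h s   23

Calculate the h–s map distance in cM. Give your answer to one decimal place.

The recombinant classes are + + and h s: 25 + 23 = 48.
Recombination frequency = 48/294 = 0.1633 ≈ 16.3%, i.e. 16.3 cM.

16.3 cM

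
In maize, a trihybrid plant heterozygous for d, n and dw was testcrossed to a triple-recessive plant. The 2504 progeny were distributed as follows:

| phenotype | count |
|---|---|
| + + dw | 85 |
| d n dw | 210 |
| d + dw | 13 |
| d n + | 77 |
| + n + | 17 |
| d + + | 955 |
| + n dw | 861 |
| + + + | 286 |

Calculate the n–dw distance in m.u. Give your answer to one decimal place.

7.7 m.u.

The two most frequent reciprocal classes, d + + and + n dw, are the parental types, so the F1 was d + + / + n dw.
The two rarest classes, d + dw and + n +, are the double crossovers. Comparing them with the parentals, only the dw allele has switched, so dw is the middle locus and the order is n – dw – d.
Crossovers in the n–dw interval produce the single-crossover classes d n + and + + dw (77 + 85 = 162) plus the double crossovers (30).
RF(n–dw) = (162 + 30) / 2504 = 192/2504 = 0.0767 → 7.7 m.u.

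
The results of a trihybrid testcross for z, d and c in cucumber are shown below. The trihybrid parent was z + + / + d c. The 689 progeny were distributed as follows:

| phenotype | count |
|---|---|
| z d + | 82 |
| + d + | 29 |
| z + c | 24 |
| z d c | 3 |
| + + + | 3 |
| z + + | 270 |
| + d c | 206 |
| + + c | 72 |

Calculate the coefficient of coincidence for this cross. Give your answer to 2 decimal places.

The two rarest classes, + + + and z d c, are the double crossovers. Comparing them with the parentals, only the z allele has switched, so z is the middle locus and the order is d – z – c.
d–z: (154 + 6)/689 = 0.2322; z–c: (53 + 6)/689 = 0.0856.
Expected DCO frequency = 0.2322 × 0.0856 ≈ 0.01988; observed = 6/689 ≈ 0.00871.
Coefficient of coincidence = 0.00871/0.01988 ≈ 0.44.

0.44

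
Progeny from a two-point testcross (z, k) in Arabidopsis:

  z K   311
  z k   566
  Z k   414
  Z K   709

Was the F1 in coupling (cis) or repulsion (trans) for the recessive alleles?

cis

The two most frequent classes are Z K (709) and z k (566); these are the parental (non-recombinant) types.
So the F1 carried Z K on one chromosome and z k on the other — the recessive alleles are on the same chromosome (cis / coupling).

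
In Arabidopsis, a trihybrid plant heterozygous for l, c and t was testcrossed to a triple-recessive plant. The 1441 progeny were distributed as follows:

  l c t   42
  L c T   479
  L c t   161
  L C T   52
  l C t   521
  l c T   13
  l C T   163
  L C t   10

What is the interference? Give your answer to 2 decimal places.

0.18

The two most frequent reciprocal classes, L c T and l C t, are the parental types, so the F1 was L c T / l C t.
The two rarest classes, l c T and L C t, are the double crossovers. Comparing them with the parentals, only the l allele has switched, so l is the middle locus and the order is t – l – c.
t–l: (324 + 23)/1441 = 0.2408; l–c: (94 + 23)/1441 = 0.0812.
Expected DCO frequency = 0.2408 × 0.0812 ≈ 0.01955; observed = 23/1441 ≈ 0.01596.
Coefficient of coincidence = 0.01596/0.01955 ≈ 0.82; interference = 1 − 0.82 = 0.18.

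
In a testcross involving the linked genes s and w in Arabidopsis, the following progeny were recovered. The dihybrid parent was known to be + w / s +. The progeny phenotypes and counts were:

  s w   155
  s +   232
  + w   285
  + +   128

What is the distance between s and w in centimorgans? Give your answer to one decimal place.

The recombinant classes are + + and s w: 128 + 155 = 283.
Recombination frequency = 283/800 = 0.3538 ≈ 35.4%, i.e. 35.4 centimorgans.

35.4 centimorgans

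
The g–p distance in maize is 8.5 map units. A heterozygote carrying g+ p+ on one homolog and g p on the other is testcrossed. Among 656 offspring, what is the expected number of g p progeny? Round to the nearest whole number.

A map distance of 8.5 map units corresponds to a recombination frequency of 0.085.
The F1 is g+ p+ / g p, so g p is a parental gamete class with expected frequency (1 − r)/2 = 0.915/2 = 0.4575.
Expected number = 0.4575 × 656 = 300.12 ≈ 300.

300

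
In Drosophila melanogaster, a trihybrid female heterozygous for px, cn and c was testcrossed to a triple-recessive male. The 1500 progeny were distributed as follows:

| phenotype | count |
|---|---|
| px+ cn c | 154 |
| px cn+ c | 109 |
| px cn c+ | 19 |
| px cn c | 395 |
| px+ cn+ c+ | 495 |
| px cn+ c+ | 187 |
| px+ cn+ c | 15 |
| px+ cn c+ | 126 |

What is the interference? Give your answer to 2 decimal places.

0.49

The two most frequent reciprocal classes, px cn c and px+ cn+ c+, are the parental types, so the F1 was px cn c / px+ cn+ c+.
The two rarest classes, px cn c+ and px+ cn+ c, are the double crossovers. Comparing them with the parentals, only the c allele has switched, so c is the middle locus and the order is cn – c – px.
cn–c: (235 + 34)/1500 = 0.1793; c–px: (341 + 34)/1500 = 0.2500.
Expected DCO frequency = 0.1793 × 0.2500 ≈ 0.04482; observed = 34/1500 ≈ 0.02267.
Coefficient of coincidence = 0.02267/0.04482 ≈ 0.51; interference = 1 − 0.51 = 0.49.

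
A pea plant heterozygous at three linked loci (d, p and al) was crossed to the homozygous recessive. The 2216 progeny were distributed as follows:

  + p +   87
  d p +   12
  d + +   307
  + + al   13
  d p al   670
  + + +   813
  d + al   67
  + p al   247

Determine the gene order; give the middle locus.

The two most frequent reciprocal classes, + + + and d p al, are the parental types, so the F1 was + + + / d p al.
The two rarest classes, + + al and d p +, are the double crossovers. Comparing them with the parentals, only the al allele has switched, so al is the middle locus and the order is p – al – d.

al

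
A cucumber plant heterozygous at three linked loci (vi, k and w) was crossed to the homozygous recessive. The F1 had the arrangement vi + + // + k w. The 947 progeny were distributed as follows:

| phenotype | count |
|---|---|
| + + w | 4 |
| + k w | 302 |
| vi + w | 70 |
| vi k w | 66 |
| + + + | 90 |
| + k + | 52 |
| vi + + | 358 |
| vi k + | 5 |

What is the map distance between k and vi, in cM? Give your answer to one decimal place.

The two rarest classes, vi k + and + + w, are the double crossovers. Comparing them with the parentals, only the k allele has switched, so k is the middle locus and the order is vi – k – w.
Crossovers in the vi–k interval produce the single-crossover classes + + + and vi k w (90 + 66 = 156) plus the double crossovers (9).
RF(vi–k) = (156 + 9) / 947 = 165/947 = 0.1742 → 17.4 cM.

17.4 cM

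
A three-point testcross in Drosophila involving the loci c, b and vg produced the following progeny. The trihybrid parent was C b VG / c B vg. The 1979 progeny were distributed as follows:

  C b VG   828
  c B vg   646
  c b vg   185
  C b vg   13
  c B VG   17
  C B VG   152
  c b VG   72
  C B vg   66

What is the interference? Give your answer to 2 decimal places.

0.04

The two rarest classes, C b vg and c B VG, are the double crossovers. Comparing them with the parentals, only the vg allele has switched, so vg is the middle locus and the order is b – vg – c.
b–vg: (337 + 30)/1979 = 0.1854; vg–c: (138 + 30)/1979 = 0.0849.
Expected DCO frequency = 0.1854 × 0.0849 ≈ 0.01574; observed = 30/1979 ≈ 0.01516.
Coefficient of coincidence = 0.01516/0.01574 ≈ 0.96; interference = 1 − 0.96 = 0.04.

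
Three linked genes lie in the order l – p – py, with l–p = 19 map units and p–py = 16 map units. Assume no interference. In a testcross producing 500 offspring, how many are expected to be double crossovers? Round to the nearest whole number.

Map distances give recombination frequencies of 0.190 and 0.160 for the two intervals.
With no interference, expected double-crossover frequency = 0.190 × 0.160 = 0.03040.
Expected number = 0.03040 × 500 = 15.20 ≈ 15.

15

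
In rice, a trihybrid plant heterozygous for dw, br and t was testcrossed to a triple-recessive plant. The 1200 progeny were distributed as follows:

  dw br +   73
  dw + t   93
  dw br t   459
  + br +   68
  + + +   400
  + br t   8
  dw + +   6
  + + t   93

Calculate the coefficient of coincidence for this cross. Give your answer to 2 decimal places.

0.53

The two most frequent reciprocal classes, + + + and dw br t, are the parental types, so the F1 was + + + / dw br t.
The two rarest classes, dw + + and + br t, are the double crossovers. Comparing them with the parentals, only the dw allele has switched, so dw is the middle locus and the order is br – dw – t.
br–dw: (161 + 14)/1200 = 0.1458; dw–t: (166 + 14)/1200 = 0.1500.
Expected DCO frequency = 0.1458 × 0.1500 ≈ 0.02187; observed = 14/1200 ≈ 0.01167.
Coefficient of coincidence = 0.01167/0.02187 ≈ 0.53.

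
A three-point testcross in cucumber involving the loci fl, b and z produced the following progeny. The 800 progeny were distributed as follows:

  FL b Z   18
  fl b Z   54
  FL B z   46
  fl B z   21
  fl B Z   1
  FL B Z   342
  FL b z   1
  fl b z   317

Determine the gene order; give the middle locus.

The two most frequent reciprocal classes, fl b z and FL B Z, are the parental types, so the F1 was fl b z / FL B Z.
The two rarest classes, FL b z and fl B Z, are the double crossovers. Comparing them with the parentals, only the fl allele has switched, so fl is the middle locus and the order is z – fl – b.

fl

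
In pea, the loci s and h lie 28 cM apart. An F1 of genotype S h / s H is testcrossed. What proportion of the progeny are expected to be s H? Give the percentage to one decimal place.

A map distance of 28 cM corresponds to a recombination frequency of 0.280.
The F1 is S h / s H, so s H is a parental gamete class with expected frequency (1 − r)/2 = 0.720/2 = 0.3600.
That is 0.3600 = 36.0% of the progeny.

36.0%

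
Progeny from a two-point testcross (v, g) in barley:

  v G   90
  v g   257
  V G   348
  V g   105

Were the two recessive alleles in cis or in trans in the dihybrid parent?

The two most frequent classes are V G (348) and v g (257); these are the parental (non-recombinant) types.
So the F1 carried V G on one chromosome and v g on the other — the recessive alleles are on the same chromosome (cis / coupling).

cis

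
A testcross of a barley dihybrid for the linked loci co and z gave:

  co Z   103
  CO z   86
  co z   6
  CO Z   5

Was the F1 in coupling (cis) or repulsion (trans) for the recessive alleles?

The two most frequent classes are CO z (86) and co Z (103); these are the parental (non-recombinant) types.
So the F1 carried CO z on one chromosome and co Z on the other — the recessive alleles are on opposite chromosomes (trans / repulsion).

trans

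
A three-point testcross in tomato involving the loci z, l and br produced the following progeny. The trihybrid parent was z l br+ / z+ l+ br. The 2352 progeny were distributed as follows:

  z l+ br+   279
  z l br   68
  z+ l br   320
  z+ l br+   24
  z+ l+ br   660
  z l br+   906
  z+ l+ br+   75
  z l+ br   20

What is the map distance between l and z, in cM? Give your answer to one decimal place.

27.3 cM

The two rarest classes, z+ l br+ and z l+ br, are the double crossovers. Comparing them with the parentals, only the z allele has switched, so z is the middle locus and the order is l – z – br.
Crossovers in the l–z interval produce the single-crossover classes z l+ br+ and z+ l br (279 + 320 = 599) plus the double crossovers (44).
RF(l–z) = (599 + 44) / 2352 = 643/2352 = 0.2734 → 27.3 cM.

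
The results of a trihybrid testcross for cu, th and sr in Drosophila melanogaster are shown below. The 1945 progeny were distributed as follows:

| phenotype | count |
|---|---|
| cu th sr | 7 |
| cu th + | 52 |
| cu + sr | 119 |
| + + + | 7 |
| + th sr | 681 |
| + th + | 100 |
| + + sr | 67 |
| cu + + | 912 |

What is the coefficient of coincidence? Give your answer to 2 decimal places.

The two most frequent reciprocal classes, + th sr and cu + +, are the parental types, so the F1 was + th sr / cu + +.
The two rarest classes, cu th sr and + + +, are the double crossovers. Comparing them with the parentals, only the cu allele has switched, so cu is the middle locus and the order is sr – cu – th.
sr–cu: (219 + 14)/1945 = 0.1198; cu–th: (119 + 14)/1945 = 0.0684.
Expected DCO frequency = 0.1198 × 0.0684 ≈ 0.00819; observed = 14/1945 ≈ 0.00720.
Coefficient of coincidence = 0.00720/0.00819 ≈ 0.88.

0.88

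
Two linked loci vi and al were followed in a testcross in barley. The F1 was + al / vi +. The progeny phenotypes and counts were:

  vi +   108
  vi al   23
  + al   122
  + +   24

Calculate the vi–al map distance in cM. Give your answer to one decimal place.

The recombinant classes are + + and vi al: 24 + 23 = 47.
Recombination frequency = 47/277 = 0.1697 ≈ 17.0%, i.e. 17.0 cM.

17.0 cM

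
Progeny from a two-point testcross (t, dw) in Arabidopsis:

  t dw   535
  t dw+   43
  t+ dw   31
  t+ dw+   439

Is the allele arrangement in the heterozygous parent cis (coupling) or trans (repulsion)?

cis

The two most frequent classes are t+ dw+ (439) and t dw (535); these are the parental (non-recombinant) types.
So the F1 carried t+ dw+ on one chromosome and t dw on the other — the recessive alleles are on the same chromosome (cis / coupling).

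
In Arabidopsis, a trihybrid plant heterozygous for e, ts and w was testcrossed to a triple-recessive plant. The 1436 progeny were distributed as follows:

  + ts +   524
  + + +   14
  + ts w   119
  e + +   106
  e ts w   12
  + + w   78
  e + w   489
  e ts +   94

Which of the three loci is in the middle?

The two most frequent reciprocal classes, e + w and + ts +, are the parental types, so the F1 was e + w / + ts +.
The two rarest classes, e ts w and + + +, are the double crossovers. Comparing them with the parentals, only the ts allele has switched, so ts is the middle locus and the order is e – ts – w.

ts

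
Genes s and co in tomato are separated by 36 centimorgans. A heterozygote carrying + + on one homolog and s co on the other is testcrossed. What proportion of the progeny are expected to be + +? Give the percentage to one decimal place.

A map distance of 36 centimorgans corresponds to a recombination frequency of 0.360.
The F1 is + + / s co, so + + is a parental gamete class with expected frequency (1 − r)/2 = 0.640/2 = 0.3200.
That is 0.3200 = 32.0% of the progeny.

32.0%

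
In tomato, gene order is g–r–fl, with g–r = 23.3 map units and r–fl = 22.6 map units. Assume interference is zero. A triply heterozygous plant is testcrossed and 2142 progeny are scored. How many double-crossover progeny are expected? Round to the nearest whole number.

113

Map distances give recombination frequencies of 0.233 and 0.226 for the two intervals.
With no interference, expected double-crossover frequency = 0.233 × 0.226 = 0.05266.
Expected number = 0.05266 × 2142 = 112.79 ≈ 113.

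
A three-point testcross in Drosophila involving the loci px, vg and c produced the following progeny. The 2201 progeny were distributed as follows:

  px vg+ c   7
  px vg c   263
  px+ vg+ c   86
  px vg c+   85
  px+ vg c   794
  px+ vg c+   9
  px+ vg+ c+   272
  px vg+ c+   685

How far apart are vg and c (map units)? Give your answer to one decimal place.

The two most frequent reciprocal classes, px+ vg c and px vg+ c+, are the parental types, so the F1 was px+ vg c / px vg+ c+.
The two rarest classes, px+ vg c+ and px vg+ c, are the double crossovers. Comparing them with the parentals, only the c allele has switched, so c is the middle locus and the order is vg – c – px.
Crossovers in the vg–c interval produce the single-crossover classes px+ vg+ c and px vg c+ (86 + 85 = 171) plus the double crossovers (16).
RF(vg–c) = (171 + 16) / 2201 = 187/2201 = 0.0850 → 8.5 map units.

8.5 map units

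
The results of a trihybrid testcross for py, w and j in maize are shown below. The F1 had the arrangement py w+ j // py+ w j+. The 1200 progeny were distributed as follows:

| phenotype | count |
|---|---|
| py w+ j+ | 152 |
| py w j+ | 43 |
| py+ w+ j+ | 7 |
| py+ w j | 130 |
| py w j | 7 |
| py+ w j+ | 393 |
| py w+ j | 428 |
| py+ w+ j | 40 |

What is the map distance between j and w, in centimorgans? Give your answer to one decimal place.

The two rarest classes, py w j and py+ w+ j+, are the double crossovers. Comparing them with the parentals, only the w allele has switched, so w is the middle locus and the order is py – w – j.
Crossovers in the w–j interval produce the single-crossover classes py w+ j+ and py+ w j (152 + 130 = 282) plus the double crossovers (14).
RF(w–j) = (282 + 14) / 1200 = 296/1200 = 0.2467 → 24.7 centimorgans.

24.7 centimorgans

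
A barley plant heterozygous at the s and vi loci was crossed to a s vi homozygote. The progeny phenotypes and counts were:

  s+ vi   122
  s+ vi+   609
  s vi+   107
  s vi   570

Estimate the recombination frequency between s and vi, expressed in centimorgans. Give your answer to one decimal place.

The two most frequent classes, s+ vi+ (609) and s vi (570), are the parental types, so the F1 was s+ vi+ / s vi.
The recombinant classes are s+ vi and s vi+: 122 + 107 = 229.
Recombination frequency = 229/1408 = 0.1626 ≈ 16.3%, i.e. 16.3 centimorgans.

16.3 centimorgans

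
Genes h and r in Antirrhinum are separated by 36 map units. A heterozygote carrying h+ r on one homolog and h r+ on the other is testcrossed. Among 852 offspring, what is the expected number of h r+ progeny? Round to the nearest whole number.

273

A map distance of 36 map units corresponds to a recombination frequency of 0.360.
The F1 is h+ r / h r+, so h r+ is a parental gamete class with expected frequency (1 − r)/2 = 0.640/2 = 0.3200.
Expected number = 0.3200 × 852 = 272.64 ≈ 273.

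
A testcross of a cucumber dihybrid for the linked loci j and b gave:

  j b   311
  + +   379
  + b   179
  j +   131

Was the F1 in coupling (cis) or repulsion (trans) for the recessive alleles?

cis

The two most frequent classes are + + (379) and j b (311); these are the parental (non-recombinant) types.
So the F1 carried + + on one chromosome and j b on the other — the recessive alleles are on the same chromosome (cis / coupling).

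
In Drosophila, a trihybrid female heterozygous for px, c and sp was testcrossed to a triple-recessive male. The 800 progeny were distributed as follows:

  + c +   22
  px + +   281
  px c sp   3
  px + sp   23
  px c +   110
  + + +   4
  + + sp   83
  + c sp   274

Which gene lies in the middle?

px

The two most frequent reciprocal classes, + c sp and px + +, are the parental types, so the F1 was + c sp / px + +.
The two rarest classes, px c sp and + + +, are the double crossovers. Comparing them with the parentals, only the px allele has switched, so px is the middle locus and the order is sp – px – c.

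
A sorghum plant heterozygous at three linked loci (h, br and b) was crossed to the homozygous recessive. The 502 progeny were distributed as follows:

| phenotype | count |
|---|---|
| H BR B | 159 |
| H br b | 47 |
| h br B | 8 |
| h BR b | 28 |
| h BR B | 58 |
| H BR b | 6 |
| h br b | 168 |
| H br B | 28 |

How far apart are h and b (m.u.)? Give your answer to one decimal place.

23.7 m.u.

The two most frequent reciprocal classes, H BR B and h br b, are the parental types, so the F1 was H BR B / h br b.
The two rarest classes, H BR b and h br B, are the double crossovers. Comparing them with the parentals, only the b allele has switched, so b is the middle locus and the order is br – b – h.
Crossovers in the b–h interval produce the single-crossover classes h BR B and H br b (58 + 47 = 105) plus the double crossovers (14).
RF(b–h) = (105 + 14) / 502 = 119/502 = 0.2371 → 23.7 m.u.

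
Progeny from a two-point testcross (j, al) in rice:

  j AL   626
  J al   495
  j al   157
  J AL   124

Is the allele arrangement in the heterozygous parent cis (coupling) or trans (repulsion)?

The two most frequent classes are J al (495) and j AL (626); these are the parental (non-recombinant) types.
So the F1 carried J al on one chromosome and j AL on the other — the recessive alleles are on opposite chromosomes (trans / repulsion).

trans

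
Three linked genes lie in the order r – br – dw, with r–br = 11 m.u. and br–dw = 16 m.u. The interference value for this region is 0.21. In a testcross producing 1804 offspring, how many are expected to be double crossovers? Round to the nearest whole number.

25

Map distances give recombination frequencies of 0.110 and 0.160 for the two intervals.
With interference 0.21 (so coincidence = 0.79), expected double-crossover frequency = 0.110 × 0.160 × 0.79 = 0.01390.
Expected number = 0.01390 × 1804 = 25.08 ≈ 25.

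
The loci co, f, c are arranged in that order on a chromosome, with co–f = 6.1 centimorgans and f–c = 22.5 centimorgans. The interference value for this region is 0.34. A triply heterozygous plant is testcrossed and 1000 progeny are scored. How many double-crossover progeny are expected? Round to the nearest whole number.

9

Map distances give recombination frequencies of 0.061 and 0.225 for the two intervals.
With interference 0.34 (so coincidence = 0.66), expected double-crossover frequency = 0.061 × 0.225 × 0.66 = 0.00906.
Expected number = 0.00906 × 1000 = 9.06 ≈ 9.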